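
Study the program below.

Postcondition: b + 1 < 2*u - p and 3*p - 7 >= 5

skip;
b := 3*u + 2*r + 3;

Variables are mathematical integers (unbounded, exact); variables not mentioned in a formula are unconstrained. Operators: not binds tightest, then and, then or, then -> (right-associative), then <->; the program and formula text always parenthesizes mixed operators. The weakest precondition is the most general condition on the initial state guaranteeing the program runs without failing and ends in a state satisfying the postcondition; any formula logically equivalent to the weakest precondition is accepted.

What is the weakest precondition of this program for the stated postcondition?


Working backward. After the program, the postcondition b + 1 < 2*u - p and 3*p - 7 >= 5 must hold; in canonical form it is b + p < 2*u - 1 and 3*p >= 12.
Before b := 3*u + 2*r + 3: p + 2*r + u < -4 and 3*p >= 12
Before skip: p + 2*r + u < -4 and 3*p >= 12
Answer: WP = p + 2*r + u < -4 and 3*p >= 12


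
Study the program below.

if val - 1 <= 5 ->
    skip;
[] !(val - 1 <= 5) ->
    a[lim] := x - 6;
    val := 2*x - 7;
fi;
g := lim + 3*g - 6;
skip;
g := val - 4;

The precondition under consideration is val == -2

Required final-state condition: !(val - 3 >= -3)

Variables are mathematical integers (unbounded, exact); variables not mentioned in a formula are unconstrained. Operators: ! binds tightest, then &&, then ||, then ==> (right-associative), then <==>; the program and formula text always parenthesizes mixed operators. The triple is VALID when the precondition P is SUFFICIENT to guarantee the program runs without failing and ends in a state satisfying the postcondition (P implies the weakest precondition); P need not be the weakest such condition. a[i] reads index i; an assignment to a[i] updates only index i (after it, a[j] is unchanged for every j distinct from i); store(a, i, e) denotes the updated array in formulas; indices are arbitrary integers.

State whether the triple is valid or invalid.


Working backward. After the program, the postcondition !(val - 3 >= -3) must hold; in canonical form it is !(val >= 0).
Before g := val - 4: !(val >= 0)
Before skip: !(val >= 0)
Before g := lim + 3*g - 6: !(val >= 0)
Then branch requires !(val >= 0); else branch requires !(2*x >= 7).
Before the if: (val <= 6 ==> (!(val >= 0))) && ((!(val <= 6)) ==> (!(2*x >= 7)))
The weakest precondition is (val <= 6 ==> (!(val >= 0))) && ((!(val <= 6)) ==> (!(2*x >= 7))).
Check whether val == -2 implies it.
Every state satisfying the precondition satisfies the weakest precondition: the implication holds.
Answer: valid


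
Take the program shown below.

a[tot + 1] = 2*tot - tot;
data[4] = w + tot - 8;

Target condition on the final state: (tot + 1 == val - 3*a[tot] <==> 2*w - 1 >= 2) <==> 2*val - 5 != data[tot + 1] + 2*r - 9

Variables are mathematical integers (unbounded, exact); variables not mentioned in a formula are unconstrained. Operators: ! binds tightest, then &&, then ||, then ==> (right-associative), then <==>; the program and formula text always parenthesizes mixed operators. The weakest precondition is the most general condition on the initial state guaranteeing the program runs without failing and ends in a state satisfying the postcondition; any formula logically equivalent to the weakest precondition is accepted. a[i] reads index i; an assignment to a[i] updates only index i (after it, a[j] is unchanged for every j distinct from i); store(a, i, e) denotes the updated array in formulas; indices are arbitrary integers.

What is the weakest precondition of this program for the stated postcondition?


Working backward. After the program, the postcondition (tot + 1 == val - 3*a[tot] <==> 2*w - 1 >= 2) <==> 2*val - 5 != data[tot + 1] + 2*r - 9 must hold; in canonical form it is (3*a[tot] + tot == val - 1 <==> 2*w >= 3) <==> 2*val != data[tot + 1] + 2*r - 4.
Before data[4] := w + tot - 8: (3*a[tot] + tot == val - 1 <==> 2*w >= 3) <==> 2*val != store(data, 4, tot + w - 8)[tot + 1] + 2*r - 4
Before a[tot + 1] := 2*tot - tot: (3*store(a, tot + 1, tot)[tot] + tot == val - 1 <==> 2*w >= 3) <==> 2*val != store(data, 4, tot + w - 8)[tot + 1] + 2*r - 4
Answer: WP = (3*store(a, tot + 1, tot)[tot] + tot == val - 1 <==> 2*w >= 3) <==> 2*val != store(data, 4, tot + w - 8)[tot + 1] + 2*r - 4


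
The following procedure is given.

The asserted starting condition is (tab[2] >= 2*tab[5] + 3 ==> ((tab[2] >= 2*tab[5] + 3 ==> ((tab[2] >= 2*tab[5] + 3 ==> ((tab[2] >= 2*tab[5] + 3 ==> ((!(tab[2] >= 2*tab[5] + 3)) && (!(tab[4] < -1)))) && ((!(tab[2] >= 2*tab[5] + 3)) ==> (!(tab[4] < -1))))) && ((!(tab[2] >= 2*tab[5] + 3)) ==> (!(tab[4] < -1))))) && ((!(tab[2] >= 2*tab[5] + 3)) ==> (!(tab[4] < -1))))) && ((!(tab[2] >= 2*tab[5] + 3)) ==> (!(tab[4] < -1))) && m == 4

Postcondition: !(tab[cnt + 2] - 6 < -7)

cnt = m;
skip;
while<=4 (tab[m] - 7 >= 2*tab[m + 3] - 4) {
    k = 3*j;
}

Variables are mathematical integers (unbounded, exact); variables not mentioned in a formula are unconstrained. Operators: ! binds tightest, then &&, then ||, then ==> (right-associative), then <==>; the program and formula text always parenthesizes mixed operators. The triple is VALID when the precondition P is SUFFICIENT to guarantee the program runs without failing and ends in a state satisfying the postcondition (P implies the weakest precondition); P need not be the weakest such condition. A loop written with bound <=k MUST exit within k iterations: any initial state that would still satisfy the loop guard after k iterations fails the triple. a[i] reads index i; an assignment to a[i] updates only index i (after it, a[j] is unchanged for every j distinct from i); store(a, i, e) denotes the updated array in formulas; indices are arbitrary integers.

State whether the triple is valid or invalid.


Working backward. After the program, the postcondition !(tab[cnt + 2] - 6 < -7) must hold; in canonical form it is !(tab[cnt + 2] < -1).
Before the loop (bound <=4), unroll the exhaustion recursion (WP_0 = exit-now case; WP_j = one more guarded iteration, up to j = 4):
  WP_0: (!(tab[m] >= 2*tab[m + 3] + 3)) && (!(tab[cnt + 2] < -1))
  WP_1: (tab[m] >= 2*tab[m + 3] + 3 ==> ((!(tab[m] >= 2*tab[m + 3] + 3)) && (!(tab[cnt + 2] < -1)))) && ((!(tab[m] >= 2*tab[m + 3] + 3)) ==> (!(tab[cnt + 2] < -1)))
  WP_2: (tab[m] >= 2*tab[m + 3] + 3 ==> ((tab[m] >= 2*tab[m + 3] + 3 ==> ((!(tab[m] >= 2*tab[m + 3] + 3)) && (!(tab[cnt + 2] < -1)))) && ((!(tab[m] >= 2*tab[m + 3] + 3)) ==> (!(tab[cnt + 2] < -1))))) && ((!(tab[m] >= 2*tab[m + 3] + 3)) ==> (!(tab[cnt + 2] < -1)))
  WP_3: (tab[m] >= 2*tab[m + 3] + 3 ==> ((tab[m] >= 2*tab[m + 3] + 3 ==> ((tab[m] >= 2*tab[m + 3] + 3 ==> ((!(tab[m] >= 2*tab[m + 3] + 3)) && (!(tab[cnt + 2] < -1)))) && ((!(tab[m] >= 2*tab[m + 3] + 3)) ==> (!(tab[cnt + 2] < -1))))) && ((!(tab[m] >= 2*tab[m + 3] + 3)) ==> (!(tab[cnt + 2] < -1))))) && ((!(tab[m] >= 2*tab[m + 3] + 3)) ==> (!(tab[cnt + 2] < -1)))
  WP_4: (tab[m] >= 2*tab[m + 3] + 3 ==> ((tab[m] >= 2*tab[m + 3] + 3 ==> ((tab[m] >= 2*tab[m + 3] + 3 ==> ((tab[m] >= 2*tab[m + 3] + 3 ==> ((!(tab[m] >= 2*tab[m + 3] + 3)) && (!(tab[cnt + 2] < -1)))) && ((!(tab[m] >= 2*tab[m + 3] + 3)) ==> (!(tab[cnt + 2] < -1))))) && ((!(tab[m] >= 2*tab[m + 3] + 3)) ==> (!(tab[cnt + 2] < -1))))) && ((!(tab[m] >= 2*tab[m + 3] + 3)) ==> (!(tab[cnt + 2] < -1))))) && ((!(tab[m] >= 2*tab[m + 3] + 3)) ==> (!(tab[cnt + 2] < -1)))
So before the loop: (tab[m] >= 2*tab[m + 3] + 3 ==> ((tab[m] >= 2*tab[m + 3] + 3 ==> ((tab[m] >= 2*tab[m + 3] + 3 ==> ((tab[m] >= 2*tab[m + 3] + 3 ==> ((!(tab[m] >= 2*tab[m + 3] + 3)) && (!(tab[cnt + 2] < -1)))) && ((!(tab[m] >= 2*tab[m + 3] + 3)) ==> (!(tab[cnt + 2] < -1))))) && ((!(tab[m] >= 2*tab[m + 3] + 3)) ==> (!(tab[cnt + 2] < -1))))) && ((!(tab[m] >= 2*tab[m + 3] + 3)) ==> (!(tab[cnt + 2] < -1))))) && ((!(tab[m] >= 2*tab[m + 3] + 3)) ==> (!(tab[cnt + 2] < -1)))
Before skip: (tab[m] >= 2*tab[m + 3] + 3 ==> ((tab[m] >= 2*tab[m + 3] + 3 ==> ((tab[m] >= 2*tab[m + 3] + 3 ==> ((tab[m] >= 2*tab[m + 3] + 3 ==> ((!(tab[m] >= 2*tab[m + 3] + 3)) && (!(tab[cnt + 2] < -1)))) && ((!(tab[m] >= 2*tab[m + 3] + 3)) ==> (!(tab[cnt + 2] < -1))))) && ((!(tab[m] >= 2*tab[m + 3] + 3)) ==> (!(tab[cnt + 2] < -1))))) && ((!(tab[m] >= 2*tab[m + 3] + 3)) ==> (!(tab[cnt + 2] < -1))))) && ((!(tab[m] >= 2*tab[m + 3] + 3)) ==> (!(tab[cnt + 2] < -1)))
Before cnt := m: (tab[m] >= 2*tab[m + 3] + 3 ==> ((tab[m] >= 2*tab[m + 3] + 3 ==> ((tab[m] >= 2*tab[m + 3] + 3 ==> ((tab[m] >= 2*tab[m + 3] + 3 ==> ((!(tab[m] >= 2*tab[m + 3] + 3)) && (!(tab[m + 2] < -1)))) && ((!(tab[m] >= 2*tab[m + 3] + 3)) ==> (!(tab[m + 2] < -1))))) && ((!(tab[m] >= 2*tab[m + 3] + 3)) ==> (!(tab[m + 2] < -1))))) && ((!(tab[m] >= 2*tab[m + 3] + 3)) ==> (!(tab[m + 2] < -1))))) && ((!(tab[m] >= 2*tab[m + 3] + 3)) ==> (!(tab[m + 2] < -1)))
The weakest precondition is (tab[m] >= 2*tab[m + 3] + 3 ==> ((tab[m] >= 2*tab[m + 3] + 3 ==> ((tab[m] >= 2*tab[m + 3] + 3 ==> ((tab[m] >= 2*tab[m + 3] + 3 ==> ((!(tab[m] >= 2*tab[m + 3] + 3)) && (!(tab[m + 2] < -1)))) && ((!(tab[m] >= 2*tab[m + 3] + 3)) ==> (!(tab[m + 2] < -1))))) && ((!(tab[m] >= 2*tab[m + 3] + 3)) ==> (!(tab[m + 2] < -1))))) && ((!(tab[m] >= 2*tab[m + 3] + 3)) ==> (!(tab[m + 2] < -1))))) && ((!(tab[m] >= 2*tab[m + 3] + 3)) ==> (!(tab[m + 2] < -1))).
Check whether (tab[2] >= 2*tab[5] + 3 ==> ((tab[2] >= 2*tab[5] + 3 ==> ((tab[2] >= 2*tab[5] + 3 ==> ((tab[2] >= 2*tab[5] + 3 ==> ((!(tab[2] >= 2*tab[5] + 3)) && (!(tab[4] < -1)))) && ((!(tab[2] >= 2*tab[5] + 3)) ==> (!(tab[4] < -1))))) && ((!(tab[2] >= 2*tab[5] + 3)) ==> (!(tab[4] < -1))))) && ((!(tab[2] >= 2*tab[5] + 3)) ==> (!(tab[4] < -1))))) && ((!(tab[2] >= 2*tab[5] + 3)) ==> (!(tab[4] < -1))) && m == 4 implies it.
Countermodel: at the initial state m = 4, tab = {[2] = -15215, [4] = 7040, [5] = 0, [6] = -2, [7] = -2, elsewhere -2}, the precondition holds but the weakest precondition fails.
Answer: invalid


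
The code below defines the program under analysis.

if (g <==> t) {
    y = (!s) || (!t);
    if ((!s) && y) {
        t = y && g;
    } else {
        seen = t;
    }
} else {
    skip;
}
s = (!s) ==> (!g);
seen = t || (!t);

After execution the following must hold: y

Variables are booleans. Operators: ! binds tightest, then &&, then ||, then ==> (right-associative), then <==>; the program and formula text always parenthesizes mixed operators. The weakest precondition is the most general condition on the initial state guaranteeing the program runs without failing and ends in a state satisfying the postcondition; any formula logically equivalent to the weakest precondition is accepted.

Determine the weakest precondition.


Working backward. After the program, y must hold.
Before seen := t || (!t): y
Before s := (!s) ==> (!g): y
Then branch requires (((!s) && ((!s) || (!t))) ==> ((!s) || (!t))) && ((!((!s) && ((!s) || (!t)))) ==> ((!s) || (!t))); else branch requires y.
Before the if: ((g <==> t) ==> ((((!s) && ((!s) || (!t))) ==> ((!s) || (!t))) && ((!((!s) && ((!s) || (!t)))) ==> ((!s) || (!t))))) && ((!(g <==> t)) ==> y)
Answer: WP = ((g <==> t) ==> ((((!s) && ((!s) || (!t))) ==> ((!s) || (!t))) && ((!((!s) && ((!s) || (!t)))) ==> ((!s) || (!t))))) && ((!(g <==> t)) ==> y)


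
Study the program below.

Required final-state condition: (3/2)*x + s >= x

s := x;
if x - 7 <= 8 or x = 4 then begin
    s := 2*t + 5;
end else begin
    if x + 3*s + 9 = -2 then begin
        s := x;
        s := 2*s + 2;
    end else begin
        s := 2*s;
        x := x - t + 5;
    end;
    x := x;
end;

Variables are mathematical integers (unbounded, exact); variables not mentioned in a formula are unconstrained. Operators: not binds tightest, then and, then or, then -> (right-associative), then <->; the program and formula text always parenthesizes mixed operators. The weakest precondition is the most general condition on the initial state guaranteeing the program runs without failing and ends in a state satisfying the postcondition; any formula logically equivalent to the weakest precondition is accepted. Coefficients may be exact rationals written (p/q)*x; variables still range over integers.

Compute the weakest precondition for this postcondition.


Working backward. After the program, the postcondition (3/2)*x + s >= x must hold; in canonical form it is s + (1/2)*x >= 0.
Then branch requires 2*t + (1/2)*x >= -5; else branch requires (3*s + x = -11 -> (5/2)*x >= -2) and ((not (3*s + x = -11)) -> 2*s + (1/2)*x >= (1/2)*t - 5/2).
Before the if: ((x <= 15 or x = 4) -> 2*t + (1/2)*x >= -5) and ((not (x <= 15 or x = 4)) -> ((3*s + x = -11 -> (5/2)*x >= -2) and ((not (3*s + x = -11)) -> 2*s + (1/2)*x >= (1/2)*t - 5/2)))
Before s := x: ((x <= 15 or x = 4) -> 2*t + (1/2)*x >= -5) and ((not (x <= 15 or x = 4)) -> ((4*x = -11 -> (5/2)*x >= -2) and ((not (4*x = -11)) -> (5/2)*x >= (1/2)*t - 5/2)))
Answer: WP = ((x <= 15 or x = 4) -> 2*t + (1/2)*x >= -5) and ((not (x <= 15 or x = 4)) -> ((4*x = -11 -> (5/2)*x >= -2) and ((not (4*x = -11)) -> (5/2)*x >= (1/2)*t - 5/2)))


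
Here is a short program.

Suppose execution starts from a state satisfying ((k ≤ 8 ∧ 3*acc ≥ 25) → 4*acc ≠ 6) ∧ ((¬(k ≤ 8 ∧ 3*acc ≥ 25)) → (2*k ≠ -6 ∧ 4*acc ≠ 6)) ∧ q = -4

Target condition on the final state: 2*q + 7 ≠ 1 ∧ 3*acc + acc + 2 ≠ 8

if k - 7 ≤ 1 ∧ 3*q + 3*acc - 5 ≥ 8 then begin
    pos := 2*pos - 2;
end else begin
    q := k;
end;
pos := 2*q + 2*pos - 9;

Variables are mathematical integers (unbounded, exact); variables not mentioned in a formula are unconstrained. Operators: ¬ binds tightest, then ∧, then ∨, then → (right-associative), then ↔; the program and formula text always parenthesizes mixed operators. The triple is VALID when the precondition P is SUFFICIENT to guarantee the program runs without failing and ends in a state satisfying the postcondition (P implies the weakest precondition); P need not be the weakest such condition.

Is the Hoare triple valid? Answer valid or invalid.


Working backward. After the program, the postcondition 2*q + 7 ≠ 1 ∧ 3*acc + acc + 2 ≠ 8 must hold; in canonical form it is 2*q ≠ -6 ∧ 4*acc ≠ 6.
Before pos := 2*q + 2*pos - 9: 2*q ≠ -6 ∧ 4*acc ≠ 6
Then branch requires 2*q ≠ -6 ∧ 4*acc ≠ 6; else branch requires 2*k ≠ -6 ∧ 4*acc ≠ 6.
Before the if: ((k ≤ 8 ∧ 3*acc + 3*q ≥ 13) → (2*q ≠ -6 ∧ 4*acc ≠ 6)) ∧ ((¬(k ≤ 8 ∧ 3*acc + 3*q ≥ 13)) → (2*k ≠ -6 ∧ 4*acc ≠ 6))
The weakest precondition is ((k ≤ 8 ∧ 3*acc + 3*q ≥ 13) → (2*q ≠ -6 ∧ 4*acc ≠ 6)) ∧ ((¬(k ≤ 8 ∧ 3*acc + 3*q ≥ 13)) → (2*k ≠ -6 ∧ 4*acc ≠ 6)).
Check whether ((k ≤ 8 ∧ 3*acc ≥ 25) → 4*acc ≠ 6) ∧ ((¬(k ≤ 8 ∧ 3*acc ≥ 25)) → (2*k ≠ -6 ∧ 4*acc ≠ 6)) ∧ q = -4 implies it.
Every state satisfying the precondition satisfies the weakest precondition: the implication holds.
Answer: valid


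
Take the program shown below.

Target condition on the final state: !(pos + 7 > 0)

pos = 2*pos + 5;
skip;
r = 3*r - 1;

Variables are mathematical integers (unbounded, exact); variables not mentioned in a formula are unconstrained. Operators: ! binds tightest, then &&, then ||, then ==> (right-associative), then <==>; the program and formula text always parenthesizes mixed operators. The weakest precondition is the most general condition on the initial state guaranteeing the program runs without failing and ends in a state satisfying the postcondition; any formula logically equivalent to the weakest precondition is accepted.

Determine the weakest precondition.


Working backward. After the program, the postcondition !(pos + 7 > 0) must hold; in canonical form it is !(pos > -7).
Before r := 3*r - 1: !(pos > -7)
Before skip: !(pos > -7)
Before pos := 2*pos + 5: !(2*pos > -12)
Answer: WP = !(2*pos > -12)


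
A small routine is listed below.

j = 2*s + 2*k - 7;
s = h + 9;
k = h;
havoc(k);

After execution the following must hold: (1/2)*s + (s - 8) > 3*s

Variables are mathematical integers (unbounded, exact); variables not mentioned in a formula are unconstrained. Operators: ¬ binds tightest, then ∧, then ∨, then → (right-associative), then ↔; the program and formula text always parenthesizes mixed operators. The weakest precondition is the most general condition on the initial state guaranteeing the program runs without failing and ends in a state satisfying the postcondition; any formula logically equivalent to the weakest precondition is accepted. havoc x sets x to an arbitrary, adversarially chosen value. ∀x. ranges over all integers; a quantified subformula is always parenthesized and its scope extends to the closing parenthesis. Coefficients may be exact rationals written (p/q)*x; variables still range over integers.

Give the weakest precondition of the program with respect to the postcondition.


Working backward. After the program, the postcondition (1/2)*s + (s - 8) > 3*s must hold; in canonical form it is (3/2)*s < -8.
Before havoc k: (3/2)*s < -8
Before k := h: (3/2)*s < -8
Before s := h + 9: (3/2)*h < -43/2
Before j := 2*s + 2*k - 7: (3/2)*h < -43/2
Answer: WP = (3/2)*h < -43/2


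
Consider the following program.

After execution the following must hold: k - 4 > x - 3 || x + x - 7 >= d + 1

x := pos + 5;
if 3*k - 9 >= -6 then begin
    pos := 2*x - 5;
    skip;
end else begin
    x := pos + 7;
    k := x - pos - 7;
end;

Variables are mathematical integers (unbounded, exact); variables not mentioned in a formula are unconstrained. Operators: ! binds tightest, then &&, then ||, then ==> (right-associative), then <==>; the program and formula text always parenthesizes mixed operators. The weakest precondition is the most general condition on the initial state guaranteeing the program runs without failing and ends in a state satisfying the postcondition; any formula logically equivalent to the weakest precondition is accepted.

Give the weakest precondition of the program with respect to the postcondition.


Working backward. After the program, the postcondition k - 4 > x - 3 || x + x - 7 >= d + 1 must hold; in canonical form it is k > x + 1 || 2*x >= d + 8.
Then branch requires k > x + 1 || 2*x >= d + 8; else branch requires pos < -8 || 2*pos >= d - 6.
Before the if: (3*k >= 3 ==> (k > x + 1 || 2*x >= d + 8)) && ((!(3*k >= 3)) ==> (pos < -8 || 2*pos >= d - 6))
Before x := pos + 5: (3*k >= 3 ==> (k > pos + 6 || 2*pos >= d - 2)) && ((!(3*k >= 3)) ==> (pos < -8 || 2*pos >= d - 6))
Answer: WP = (3*k >= 3 ==> (k > pos + 6 || 2*pos >= d - 2)) && ((!(3*k >= 3)) ==> (pos < -8 || 2*pos >= d - 6))


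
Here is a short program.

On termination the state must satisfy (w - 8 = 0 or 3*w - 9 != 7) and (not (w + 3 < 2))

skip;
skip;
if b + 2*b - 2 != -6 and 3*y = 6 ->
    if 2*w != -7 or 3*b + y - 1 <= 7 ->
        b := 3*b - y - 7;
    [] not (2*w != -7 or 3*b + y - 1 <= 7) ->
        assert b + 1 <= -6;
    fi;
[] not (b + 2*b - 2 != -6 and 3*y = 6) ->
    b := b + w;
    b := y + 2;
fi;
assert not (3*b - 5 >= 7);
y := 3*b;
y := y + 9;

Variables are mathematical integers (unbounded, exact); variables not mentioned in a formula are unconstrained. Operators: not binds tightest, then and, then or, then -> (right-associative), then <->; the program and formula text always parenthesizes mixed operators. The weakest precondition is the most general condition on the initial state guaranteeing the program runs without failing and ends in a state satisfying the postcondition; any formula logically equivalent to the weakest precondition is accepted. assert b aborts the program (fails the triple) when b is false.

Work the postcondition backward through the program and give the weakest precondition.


Working backward. After the program, the postcondition (w - 8 = 0 or 3*w - 9 != 7) and (not (w + 3 < 2)) must hold; in canonical form it is (w = 8 or 3*w != 16) and (not (w < -1)).
Before y := y + 9: (w = 8 or 3*w != 16) and (not (w < -1))
Before y := 3*b: (w = 8 or 3*w != 16) and (not (w < -1))
Before assert not (3*b - 5 >= 7): (not (3*b >= 12)) and (w = 8 or 3*w != 16) and (not (w < -1))
Then branch requires ((2*w != -7 or 3*b + y <= 8) -> ((not (9*b >= 3*y + 33)) and (w = 8 or 3*w != 16) and (not (w < -1)))) and ((not (2*w != -7 or 3*b + y <= 8)) -> (b <= -7 and (not (3*b >= 12)) and (w = 8 or 3*w != 16) and (not (w < -1)))); else branch requires (not (3*y >= 6)) and (w = 8 or 3*w != 16) and (not (w < -1)).
Before the if: ((3*b != -4 and 3*y = 6) -> (((2*w != -7 or 3*b + y <= 8) -> ((not (9*b >= 3*y + 33)) and (w = 8 or 3*w != 16) and (not (w < -1)))) and ((not (2*w != -7 or 3*b + y <= 8)) -> (b <= -7 and (not (3*b >= 12)) and (w = 8 or 3*w != 16) and (not (w < -1)))))) and ((not (3*b != -4 and 3*y = 6)) -> ((not (3*y >= 6)) and (w = 8 or 3*w != 16) and (not (w < -1))))
Before skip: ((3*b != -4 and 3*y = 6) -> (((2*w != -7 or 3*b + y <= 8) -> ((not (9*b >= 3*y + 33)) and (w = 8 or 3*w != 16) and (not (w < -1)))) and ((not (2*w != -7 or 3*b + y <= 8)) -> (b <= -7 and (not (3*b >= 12)) and (w = 8 or 3*w != 16) and (not (w < -1)))))) and ((not (3*b != -4 and 3*y = 6)) -> ((not (3*y >= 6)) and (w = 8 or 3*w != 16) and (not (w < -1))))
Before skip: ((3*b != -4 and 3*y = 6) -> (((2*w != -7 or 3*b + y <= 8) -> ((not (9*b >= 3*y + 33)) and (w = 8 or 3*w != 16) and (not (w < -1)))) and ((not (2*w != -7 or 3*b + y <= 8)) -> (b <= -7 and (not (3*b >= 12)) and (w = 8 or 3*w != 16) and (not (w < -1)))))) and ((not (3*b != -4 and 3*y = 6)) -> ((not (3*y >= 6)) and (w = 8 or 3*w != 16) and (not (w < -1))))
Answer: WP = ((3*b != -4 and 3*y = 6) -> (((2*w != -7 or 3*b + y <= 8) -> ((not (9*b >= 3*y + 33)) and (w = 8 or 3*w != 16) and (not (w < -1)))) and ((not (2*w != -7 or 3*b + y <= 8)) -> (b <= -7 and (not (3*b >= 12)) and (w = 8 or 3*w != 16) and (not (w < -1)))))) and ((not (3*b != -4 and 3*y = 6)) -> ((not (3*y >= 6)) and (w = 8 or 3*w != 16) and (not (w < -1))))


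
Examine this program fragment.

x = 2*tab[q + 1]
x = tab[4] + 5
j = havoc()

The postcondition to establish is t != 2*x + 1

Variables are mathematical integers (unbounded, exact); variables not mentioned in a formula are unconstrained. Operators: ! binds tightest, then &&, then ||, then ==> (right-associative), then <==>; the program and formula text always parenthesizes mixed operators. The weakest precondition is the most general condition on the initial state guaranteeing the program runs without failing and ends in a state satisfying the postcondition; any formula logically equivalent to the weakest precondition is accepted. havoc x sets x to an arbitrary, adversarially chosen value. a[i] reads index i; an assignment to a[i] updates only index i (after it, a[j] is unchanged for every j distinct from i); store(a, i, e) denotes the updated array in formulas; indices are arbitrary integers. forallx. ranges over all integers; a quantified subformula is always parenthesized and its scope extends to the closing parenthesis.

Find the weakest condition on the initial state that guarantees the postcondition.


Working backward. After the program, t != 2*x + 1 must hold.
Before havoc j: t != 2*x + 1
Before x := tab[4] + 5: t != 2*tab[4] + 11
Before x := 2*tab[q + 1]: t != 2*tab[4] + 11
Answer: WP = t != 2*tab[4] + 11


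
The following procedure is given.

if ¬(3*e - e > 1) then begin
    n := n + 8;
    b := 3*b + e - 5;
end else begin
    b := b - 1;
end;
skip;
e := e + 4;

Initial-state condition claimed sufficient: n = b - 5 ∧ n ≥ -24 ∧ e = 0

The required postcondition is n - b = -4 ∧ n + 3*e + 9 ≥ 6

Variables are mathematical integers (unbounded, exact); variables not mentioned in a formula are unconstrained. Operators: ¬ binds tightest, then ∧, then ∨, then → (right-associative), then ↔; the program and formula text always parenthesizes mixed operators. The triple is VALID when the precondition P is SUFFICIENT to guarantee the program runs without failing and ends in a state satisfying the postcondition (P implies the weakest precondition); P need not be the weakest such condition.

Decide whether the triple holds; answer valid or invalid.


Working backward. After the program, the postcondition n - b = -4 ∧ n + 3*e + 9 ≥ 6 must hold; in canonical form it is n = b - 4 ∧ 3*e + n ≥ -3.
Before e := e + 4: n = b - 4 ∧ 3*e + n ≥ -15
Before skip: n = b - 4 ∧ 3*e + n ≥ -15
Then branch requires n = 3*b + e - 17 ∧ 3*e + n ≥ -23; else branch requires n = b - 5 ∧ 3*e + n ≥ -15.
Before the if: ((¬(2*e > 1)) → (n = 3*b + e - 17 ∧ 3*e + n ≥ -23)) ∧ (2*e > 1 → (n = b - 5 ∧ 3*e + n ≥ -15))
The weakest precondition is ((¬(2*e > 1)) → (n = 3*b + e - 17 ∧ 3*e + n ≥ -23)) ∧ (2*e > 1 → (n = b - 5 ∧ 3*e + n ≥ -15)).
Check whether n = b - 5 ∧ n ≥ -24 ∧ e = 0 implies it.
Countermodel: at the initial state b = -19, e = 0, n = -24, the precondition holds but the weakest precondition fails.
Answer: invalid


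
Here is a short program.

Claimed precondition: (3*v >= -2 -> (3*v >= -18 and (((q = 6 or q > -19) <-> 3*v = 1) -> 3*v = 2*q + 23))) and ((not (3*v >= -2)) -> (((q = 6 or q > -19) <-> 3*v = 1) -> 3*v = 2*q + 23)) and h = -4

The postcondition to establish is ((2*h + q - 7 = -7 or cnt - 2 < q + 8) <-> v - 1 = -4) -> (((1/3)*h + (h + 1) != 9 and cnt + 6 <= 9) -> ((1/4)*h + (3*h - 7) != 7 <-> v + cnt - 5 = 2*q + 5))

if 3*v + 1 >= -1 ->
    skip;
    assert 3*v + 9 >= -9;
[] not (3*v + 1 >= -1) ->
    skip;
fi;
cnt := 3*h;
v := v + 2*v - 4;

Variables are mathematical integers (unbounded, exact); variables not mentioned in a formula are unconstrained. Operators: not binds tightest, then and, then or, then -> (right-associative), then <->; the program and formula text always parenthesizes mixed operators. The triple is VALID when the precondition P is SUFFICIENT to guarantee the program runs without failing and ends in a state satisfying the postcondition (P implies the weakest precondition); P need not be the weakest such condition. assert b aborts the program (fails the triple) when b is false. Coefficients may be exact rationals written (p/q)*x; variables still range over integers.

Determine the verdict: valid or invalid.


Working backward. After the program, the postcondition ((2*h + q - 7 = -7 or cnt - 2 < q + 8) <-> v - 1 = -4) -> (((1/3)*h + (h + 1) != 9 and cnt + 6 <= 9) -> ((1/4)*h + (3*h - 7) != 7 <-> v + cnt - 5 = 2*q + 5)) must hold; in canonical form it is ((2*h + q = 0 or cnt < q + 10) <-> v = -3) -> (((4/3)*h != 8 and cnt <= 3) -> ((13/4)*h != 14 <-> cnt + v = 2*q + 10)).
Before v := v + 2*v - 4: ((2*h + q = 0 or cnt < q + 10) <-> 3*v = 1) -> (((4/3)*h != 8 and cnt <= 3) -> ((13/4)*h != 14 <-> cnt + 3*v = 2*q + 14))
Before cnt := 3*h: ((2*h + q = 0 or 3*h < q + 10) <-> 3*v = 1) -> (((4/3)*h != 8 and 3*h <= 3) -> ((13/4)*h != 14 <-> 3*h + 3*v = 2*q + 14))
Then branch requires 3*v >= -18 and (((2*h + q = 0 or 3*h < q + 10) <-> 3*v = 1) -> (((4/3)*h != 8 and 3*h <= 3) -> ((13/4)*h != 14 <-> 3*h + 3*v = 2*q + 14))); else branch requires ((2*h + q = 0 or 3*h < q + 10) <-> 3*v = 1) -> (((4/3)*h != 8 and 3*h <= 3) -> ((13/4)*h != 14 <-> 3*h + 3*v = 2*q + 14)).
Before the if: (3*v >= -2 -> (3*v >= -18 and (((2*h + q = 0 or 3*h < q + 10) <-> 3*v = 1) -> (((4/3)*h != 8 and 3*h <= 3) -> ((13/4)*h != 14 <-> 3*h + 3*v = 2*q + 14))))) and ((not (3*v >= -2)) -> (((2*h + q = 0 or 3*h < q + 10) <-> 3*v = 1) -> (((4/3)*h != 8 and 3*h <= 3) -> ((13/4)*h != 14 <-> 3*h + 3*v = 2*q + 14))))
The weakest precondition is (3*v >= -2 -> (3*v >= -18 and (((2*h + q = 0 or 3*h < q + 10) <-> 3*v = 1) -> (((4/3)*h != 8 and 3*h <= 3) -> ((13/4)*h != 14 <-> 3*h + 3*v = 2*q + 14))))) and ((not (3*v >= -2)) -> (((2*h + q = 0 or 3*h < q + 10) <-> 3*v = 1) -> (((4/3)*h != 8 and 3*h <= 3) -> ((13/4)*h != 14 <-> 3*h + 3*v = 2*q + 14)))).
Check whether (3*v >= -2 -> (3*v >= -18 and (((q = 6 or q > -19) <-> 3*v = 1) -> 3*v = 2*q + 23))) and ((not (3*v >= -2)) -> (((q = 6 or q > -19) <-> 3*v = 1) -> 3*v = 2*q + 23)) and h = -4 implies it.
Countermodel: at the initial state h = -4, q = -22, v = -7, the precondition holds but the weakest precondition fails.
Answer: invalid


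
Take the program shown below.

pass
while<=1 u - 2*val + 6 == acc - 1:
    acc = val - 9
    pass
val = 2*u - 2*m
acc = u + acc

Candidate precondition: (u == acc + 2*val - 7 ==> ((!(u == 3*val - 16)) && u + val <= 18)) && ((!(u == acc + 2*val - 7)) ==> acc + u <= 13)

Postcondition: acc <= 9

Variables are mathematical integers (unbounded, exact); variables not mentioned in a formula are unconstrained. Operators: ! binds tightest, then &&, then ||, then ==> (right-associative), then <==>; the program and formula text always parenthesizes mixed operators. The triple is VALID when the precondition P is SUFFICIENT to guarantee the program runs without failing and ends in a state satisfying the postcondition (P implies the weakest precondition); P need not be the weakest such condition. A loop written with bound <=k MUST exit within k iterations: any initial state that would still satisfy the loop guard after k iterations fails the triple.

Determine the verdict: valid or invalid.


Working backward. After the program, acc <= 9 must hold.
Before acc := u + acc: acc + u <= 9
Before val := 2*u - 2*m: acc + u <= 9
Before the loop (bound <=1), unroll the exhaustion recursion (WP_0 = exit-now case; WP_j = one more guarded iteration, up to j = 1):
  WP_0: (!(u == acc + 2*val - 7)) && acc + u <= 9
  WP_1: (u == acc + 2*val - 7 ==> ((!(u == 3*val - 16)) && u + val <= 18)) && ((!(u == acc + 2*val - 7)) ==> acc + u <= 9)
So before the loop: (u == acc + 2*val - 7 ==> ((!(u == 3*val - 16)) && u + val <= 18)) && ((!(u == acc + 2*val - 7)) ==> acc + u <= 9)
Before skip: (u == acc + 2*val - 7 ==> ((!(u == 3*val - 16)) && u + val <= 18)) && ((!(u == acc + 2*val - 7)) ==> acc + u <= 9)
The weakest precondition is (u == acc + 2*val - 7 ==> ((!(u == 3*val - 16)) && u + val <= 18)) && ((!(u == acc + 2*val - 7)) ==> acc + u <= 9).
Check whether (u == acc + 2*val - 7 ==> ((!(u == 3*val - 16)) && u + val <= 18)) && ((!(u == acc + 2*val - 7)) ==> acc + u <= 13) implies it.
Countermodel: at the initial state acc = 10, u = 0, val = 0, the precondition holds but the weakest precondition fails.
Answer: invalid


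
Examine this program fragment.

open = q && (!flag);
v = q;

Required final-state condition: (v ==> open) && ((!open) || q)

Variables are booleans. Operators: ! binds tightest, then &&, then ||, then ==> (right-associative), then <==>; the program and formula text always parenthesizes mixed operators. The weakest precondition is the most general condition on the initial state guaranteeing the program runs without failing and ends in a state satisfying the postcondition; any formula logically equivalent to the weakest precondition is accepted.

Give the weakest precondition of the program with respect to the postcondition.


Working backward. After the program, (v ==> open) && ((!open) || q) must hold.
Before v := q: (q ==> open) && ((!open) || q)
Before open := q && (!flag): (q ==> (q && (!flag))) && ((!(q && (!flag))) || q)
Answer: WP = (q ==> (q && (!flag))) && ((!(q && (!flag))) || q)


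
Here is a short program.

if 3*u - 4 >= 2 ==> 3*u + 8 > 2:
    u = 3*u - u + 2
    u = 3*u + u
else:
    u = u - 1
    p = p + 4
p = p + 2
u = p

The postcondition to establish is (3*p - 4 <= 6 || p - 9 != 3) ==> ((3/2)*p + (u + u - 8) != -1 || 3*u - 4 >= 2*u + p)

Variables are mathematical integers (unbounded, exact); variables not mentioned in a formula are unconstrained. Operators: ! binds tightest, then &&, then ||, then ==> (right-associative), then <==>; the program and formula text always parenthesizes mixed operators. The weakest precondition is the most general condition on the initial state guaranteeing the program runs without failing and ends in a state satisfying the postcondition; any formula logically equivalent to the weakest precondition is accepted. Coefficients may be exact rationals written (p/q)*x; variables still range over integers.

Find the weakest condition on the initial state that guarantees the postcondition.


Working backward. After the program, the postcondition (3*p - 4 <= 6 || p - 9 != 3) ==> ((3/2)*p + (u + u - 8) != -1 || 3*u - 4 >= 2*u + p) must hold; in canonical form it is (3*p <= 10 || p != 12) ==> ((3/2)*p + 2*u != 7 || u >= p + 4).
Before u := p: (3*p <= 10 || p != 12) ==> (7/2)*p != 7
Before p := p + 2: (3*p <= 4 || p != 10) ==> (7/2)*p != 0
Then branch requires (3*p <= 4 || p != 10) ==> (7/2)*p != 0; else branch requires (3*p <= -8 || p != 6) ==> (7/2)*p != -14.
Before the if: ((3*u >= 6 ==> 3*u > -6) ==> ((3*p <= 4 || p != 10) ==> (7/2)*p != 0)) && ((!(3*u >= 6 ==> 3*u > -6)) ==> ((3*p <= -8 || p != 6) ==> (7/2)*p != -14))
Answer: WP = ((3*u >= 6 ==> 3*u > -6) ==> ((3*p <= 4 || p != 10) ==> (7/2)*p != 0)) && ((!(3*u >= 6 ==> 3*u > -6)) ==> ((3*p <= -8 || p != 6) ==> (7/2)*p != -14))


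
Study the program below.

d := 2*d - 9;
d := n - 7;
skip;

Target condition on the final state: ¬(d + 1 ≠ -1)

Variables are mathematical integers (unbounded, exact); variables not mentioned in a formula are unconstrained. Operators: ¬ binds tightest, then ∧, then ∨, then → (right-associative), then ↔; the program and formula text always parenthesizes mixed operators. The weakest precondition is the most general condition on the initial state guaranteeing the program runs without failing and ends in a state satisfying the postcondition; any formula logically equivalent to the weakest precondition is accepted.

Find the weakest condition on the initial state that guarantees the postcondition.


Working backward. After the program, the postcondition ¬(d + 1 ≠ -1) must hold; in canonical form it is ¬(d ≠ -2).
Before skip: ¬(d ≠ -2)
Before d := n - 7: ¬(n ≠ 5)
Before d := 2*d - 9: ¬(n ≠ 5)
Answer: WP = ¬(n ≠ 5)


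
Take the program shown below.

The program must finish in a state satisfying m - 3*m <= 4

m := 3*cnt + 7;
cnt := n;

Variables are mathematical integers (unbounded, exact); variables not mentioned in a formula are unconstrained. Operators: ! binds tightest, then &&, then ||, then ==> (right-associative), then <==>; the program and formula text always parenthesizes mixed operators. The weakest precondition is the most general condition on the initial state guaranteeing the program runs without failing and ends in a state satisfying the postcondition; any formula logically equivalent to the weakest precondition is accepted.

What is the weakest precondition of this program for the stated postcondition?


Working backward. After the program, the postcondition m - 3*m <= 4 must hold; in canonical form it is 2*m >= -4.
Before cnt := n: 2*m >= -4
Before m := 3*cnt + 7: 6*cnt >= -18
Answer: WP = 6*cnt >= -18


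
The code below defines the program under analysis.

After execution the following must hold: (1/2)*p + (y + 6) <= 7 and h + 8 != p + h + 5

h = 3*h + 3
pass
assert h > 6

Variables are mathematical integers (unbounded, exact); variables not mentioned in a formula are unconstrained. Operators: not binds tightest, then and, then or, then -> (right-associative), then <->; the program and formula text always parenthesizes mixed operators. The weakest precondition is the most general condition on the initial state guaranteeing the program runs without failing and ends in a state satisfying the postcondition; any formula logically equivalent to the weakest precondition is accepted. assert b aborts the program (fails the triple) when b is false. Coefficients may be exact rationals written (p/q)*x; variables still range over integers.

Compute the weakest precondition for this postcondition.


Working backward. After the program, the postcondition (1/2)*p + (y + 6) <= 7 and h + 8 != p + h + 5 must hold; in canonical form it is (1/2)*p + y <= 1 and p != 3.
Before assert h > 6: h > 6 and (1/2)*p + y <= 1 and p != 3
Before skip: h > 6 and (1/2)*p + y <= 1 and p != 3
Before h := 3*h + 3: 3*h > 3 and (1/2)*p + y <= 1 and p != 3
Answer: WP = 3*h > 3 and (1/2)*p + y <= 1 and p != 3


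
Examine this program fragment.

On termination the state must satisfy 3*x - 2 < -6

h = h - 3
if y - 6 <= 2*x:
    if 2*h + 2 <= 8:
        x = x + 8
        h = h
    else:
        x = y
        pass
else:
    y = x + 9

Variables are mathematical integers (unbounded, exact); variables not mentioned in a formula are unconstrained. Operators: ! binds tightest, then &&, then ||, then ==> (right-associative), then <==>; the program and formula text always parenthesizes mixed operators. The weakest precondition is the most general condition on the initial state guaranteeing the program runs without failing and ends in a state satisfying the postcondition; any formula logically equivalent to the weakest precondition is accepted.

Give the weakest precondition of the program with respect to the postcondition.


Working backward. After the program, the postcondition 3*x - 2 < -6 must hold; in canonical form it is 3*x < -4.
Then branch requires (2*h <= 6 ==> 3*x < -28) && ((!(2*h <= 6)) ==> 3*y < -4); else branch requires 3*x < -4.
Before the if: (y <= 2*x + 6 ==> ((2*h <= 6 ==> 3*x < -28) && ((!(2*h <= 6)) ==> 3*y < -4))) && ((!(y <= 2*x + 6)) ==> 3*x < -4)
Before h := h - 3: (y <= 2*x + 6 ==> ((2*h <= 12 ==> 3*x < -28) && ((!(2*h <= 12)) ==> 3*y < -4))) && ((!(y <= 2*x + 6)) ==> 3*x < -4)
Answer: WP = (y <= 2*x + 6 ==> ((2*h <= 12 ==> 3*x < -28) && ((!(2*h <= 12)) ==> 3*y < -4))) && ((!(y <= 2*x + 6)) ==> 3*x < -4)


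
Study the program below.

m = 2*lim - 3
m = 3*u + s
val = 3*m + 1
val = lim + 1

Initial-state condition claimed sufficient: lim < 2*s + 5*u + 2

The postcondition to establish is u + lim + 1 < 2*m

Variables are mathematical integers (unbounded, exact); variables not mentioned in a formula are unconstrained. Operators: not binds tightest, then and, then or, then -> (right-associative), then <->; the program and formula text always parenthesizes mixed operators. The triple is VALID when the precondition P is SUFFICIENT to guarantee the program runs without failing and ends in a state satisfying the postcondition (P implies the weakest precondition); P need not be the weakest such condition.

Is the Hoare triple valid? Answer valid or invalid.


Working backward. After the program, the postcondition u + lim + 1 < 2*m must hold; in canonical form it is lim + u < 2*m - 1.
Before val := lim + 1: lim + u < 2*m - 1
Before val := 3*m + 1: lim + u < 2*m - 1
Before m := 3*u + s: lim < 2*s + 5*u - 1
Before m := 2*lim - 3: lim < 2*s + 5*u - 1
The weakest precondition is lim < 2*s + 5*u - 1.
Check whether lim < 2*s + 5*u + 2 implies it.
Countermodel: at the initial state lim = 0, s = 0, u = 0, the precondition holds but the weakest precondition fails.
Answer: invalid


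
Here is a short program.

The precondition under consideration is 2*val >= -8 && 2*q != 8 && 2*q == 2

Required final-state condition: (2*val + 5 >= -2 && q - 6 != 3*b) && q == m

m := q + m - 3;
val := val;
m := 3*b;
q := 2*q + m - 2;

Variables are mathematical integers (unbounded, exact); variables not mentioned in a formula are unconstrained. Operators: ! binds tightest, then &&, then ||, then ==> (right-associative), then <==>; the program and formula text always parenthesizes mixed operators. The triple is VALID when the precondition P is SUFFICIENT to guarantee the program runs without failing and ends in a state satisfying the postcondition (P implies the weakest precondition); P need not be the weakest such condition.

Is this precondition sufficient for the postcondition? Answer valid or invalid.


Working backward. After the program, the postcondition (2*val + 5 >= -2 && q - 6 != 3*b) && q == m must hold; in canonical form it is 2*val >= -7 && q != 3*b + 6 && q == m.
Before q := 2*q + m - 2: 2*val >= -7 && m + 2*q != 3*b + 8 && 2*q == 2
Before m := 3*b: 2*val >= -7 && 2*q != 8 && 2*q == 2
Before val := val: 2*val >= -7 && 2*q != 8 && 2*q == 2
Before m := q + m - 3: 2*val >= -7 && 2*q != 8 && 2*q == 2
The weakest precondition is 2*val >= -7 && 2*q != 8 && 2*q == 2.
Check whether 2*val >= -8 && 2*q != 8 && 2*q == 2 implies it.
Countermodel: at the initial state q = 1, val = -4, the precondition holds but the weakest precondition fails.
Answer: invalid


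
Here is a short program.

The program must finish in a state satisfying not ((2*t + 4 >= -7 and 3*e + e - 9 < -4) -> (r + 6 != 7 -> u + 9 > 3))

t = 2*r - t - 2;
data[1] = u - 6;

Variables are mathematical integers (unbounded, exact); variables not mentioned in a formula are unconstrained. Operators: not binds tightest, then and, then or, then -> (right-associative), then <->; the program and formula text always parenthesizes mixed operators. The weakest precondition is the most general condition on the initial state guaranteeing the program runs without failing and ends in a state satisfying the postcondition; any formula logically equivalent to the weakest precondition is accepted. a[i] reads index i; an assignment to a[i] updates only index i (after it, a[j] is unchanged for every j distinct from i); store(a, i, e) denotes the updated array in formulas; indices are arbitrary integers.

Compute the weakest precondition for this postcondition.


Working backward. After the program, the postcondition not ((2*t + 4 >= -7 and 3*e + e - 9 < -4) -> (r + 6 != 7 -> u + 9 > 3)) must hold; in canonical form it is not ((2*t >= -11 and 4*e < 5) -> (r != 1 -> u > -6)).
Before data[1] := u - 6: not ((2*t >= -11 and 4*e < 5) -> (r != 1 -> u > -6))
Before t := 2*r - t - 2: not ((4*r >= 2*t - 7 and 4*e < 5) -> (r != 1 -> u > -6))
Answer: WP = not ((4*r >= 2*t - 7 and 4*e < 5) -> (r != 1 -> u > -6))
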